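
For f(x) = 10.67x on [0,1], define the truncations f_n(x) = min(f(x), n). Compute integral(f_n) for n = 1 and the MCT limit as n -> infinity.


f(x) = 10.67x on [0,1]; f_n(x) = min(10.67x, n). At n = 1:
Step 1: f(x) reaches 1 at x = 1/10.67 = 0.093721
Step 2: integral(f_1) = integral(10.67x, 0, 0.093721) + integral(1, 0.093721, 1)
       = 10.67*0.093721^2/2 + 1*(1 - 0.093721)
       = 0.04686 + 0.906279
       = 0.95314
Step 3: As n -> infinity, f_n increases to f, so by MCT integral(f_n) -> integral(f) = 10.67/2 = 5.335.
Convergence: integral(f_1) = 0.95314 -> 5.335 as n -> infinity


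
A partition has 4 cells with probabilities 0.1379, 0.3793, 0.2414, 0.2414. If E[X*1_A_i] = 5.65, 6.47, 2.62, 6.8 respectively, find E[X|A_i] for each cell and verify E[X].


For each cell A_i: E[X|A_i] = E[X*1_A_i] / P(A_i)
Step 1: E[X|A_1] = 5.65 / 0.1379 = 40.971719
Step 2: E[X|A_2] = 6.47 / 0.3793 = 17.057738
Step 3: E[X|A_3] = 2.62 / 0.2414 = 10.853355
Step 4: E[X|A_4] = 6.8 / 0.2414 = 28.169014
Verification: E[X] = sum E[X*1_A_i] = 5.65 + 6.47 + 2.62 + 6.8 = 21.54


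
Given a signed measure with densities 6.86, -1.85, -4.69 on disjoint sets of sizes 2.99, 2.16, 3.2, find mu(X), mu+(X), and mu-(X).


Step 1: Compute signed measure on each set:
  Set 1: 6.86 * 2.99 = 20.5114
  Set 2: -1.85 * 2.16 = -3.996
  Set 3: -4.69 * 3.2 = -15.008
Step 2: Total signed measure = (20.5114) + (-3.996) + (-15.008)
     = 1.5074
Step 3: Positive part mu+(X) = sum of positive contributions = 20.5114
Step 4: Negative part mu-(X) = |sum of negative contributions| = 19.004


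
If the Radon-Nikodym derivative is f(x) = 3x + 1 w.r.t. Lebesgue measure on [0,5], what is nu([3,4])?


nu(A) = integral_A (dnu/dmu) dmu = integral_3^4 (3x + 1) dx
Step 1: Antiderivative F(x) = (3/2)x^2 + 1x
Step 2: F(4) = (3/2)*4^2 + 1*4 = 24 + 4 = 28
Step 3: F(3) = (3/2)*3^2 + 1*3 = 13.5 + 3 = 16.5
Step 4: nu([3,4]) = F(4) - F(3) = 28 - 16.5 = 11.5


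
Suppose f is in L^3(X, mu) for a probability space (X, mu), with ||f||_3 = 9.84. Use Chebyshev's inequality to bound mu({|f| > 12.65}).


Chebyshev/Markov inequality: mu(|f| > eps) <= (||f||_p / eps)^p
Step 1: ||f||_3 / eps = 9.84 / 12.65 = 0.777866
Step 2: Raise to power p = 3:
  (0.777866)^3 = 0.470667
Step 3: Therefore mu(|f| > 12.65) <= 0.470667


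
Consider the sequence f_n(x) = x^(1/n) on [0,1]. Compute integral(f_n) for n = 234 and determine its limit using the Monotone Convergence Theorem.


At n = 234: f_234(x) = x^(1/234).
Step 1: integral(x^(1/234), 0, 1) = [x^(1/234+1) / (1/234+1)] from 0 to 1
     = 1 / (1/234 + 1) = 1 / ((234+1)/234) = 234/(234+1)
     = 234/235 = 0.995745
Step 2: As n -> infinity, f_n(x) = x^(1/n) -> 1 for x in (0,1], and f_n is increasing in n.
By MCT, lim_n integral(f_n) = integral(lim_n f_n) = integral(1, 0, 1) = 1.
Step 3: Verify convergence: 234/235 = 0.995745 -> 1


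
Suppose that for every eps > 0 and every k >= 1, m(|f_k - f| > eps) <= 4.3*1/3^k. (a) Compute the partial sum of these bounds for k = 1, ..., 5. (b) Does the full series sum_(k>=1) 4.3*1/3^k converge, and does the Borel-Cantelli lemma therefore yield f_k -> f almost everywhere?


Step 1: List the terms 4.3*1/3^k for k = 1 to 5:
  k=1: 1.433333
  k=2: 0.477778
  k=3: 0.159259
  k=4: 0.053086
  k=5: 0.017695
Step 2: Partial sum = 1.433333 + 0.477778 + 0.159259 + 0.053086 + 0.017695
     = 2.141152
Step 3: The full series sum_(k>=1) 4.3*1/3^k converges (geometric series with ratio 1/3 < 1; a constant multiple of a convergent series converges).
Step 4: Fix eps > 0. Since sum_k m(|f_k - f| > eps) < infinity, the Borel-Cantelli lemma gives
        m(limsup_k {|f_k - f| > eps}) = 0, i.e. for a.e. x, |f_k(x) - f(x)| <= eps for all large k.
        Applying this with eps = 1/j for j = 1, 2, ... and intersecting the countably many full-measure sets,
        for a.e. x we get limsup_k |f_k(x) - f(x)| <= 1/j for every j, hence f_k -> f almost everywhere.
Conclusion: series converges; Borel-Cantelli yields f_k -> f a.e.


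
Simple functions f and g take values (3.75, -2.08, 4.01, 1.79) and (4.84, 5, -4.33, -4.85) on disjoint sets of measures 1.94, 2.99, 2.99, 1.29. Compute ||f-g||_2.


Step 1: Compute differences f_i - g_i:
  3.75 - 4.84 = -1.09
  -2.08 - 5 = -7.08
  4.01 - -4.33 = 8.34
  1.79 - -4.85 = 6.64
Step 2: Compute |diff|^2 * measure for each set:
  |-1.09|^2 * 1.94 = 1.1881 * 1.94 = 2.304914
  |-7.08|^2 * 2.99 = 50.1264 * 2.99 = 149.877936
  |8.34|^2 * 2.99 = 69.5556 * 2.99 = 207.971244
  |6.64|^2 * 1.29 = 44.0896 * 1.29 = 56.875584
Step 3: Sum = 417.029678
Step 4: ||f-g||_2 = (417.029678)^(1/2) = 20.421305


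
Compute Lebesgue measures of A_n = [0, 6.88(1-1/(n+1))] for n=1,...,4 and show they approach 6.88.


By continuity of measure from below: if A_n increases to A, then m(A_n) -> m(A).
Here A = [0, 6.88], so m(A) = 6.88
Step 1: a_1 = 6.88*(1 - 1/2) = 3.44, m(A_1) = 3.44
Step 2: a_2 = 6.88*(1 - 1/3) = 4.5867, m(A_2) = 4.5867
Step 3: a_3 = 6.88*(1 - 1/4) = 5.16, m(A_3) = 5.16
Step 4: a_4 = 6.88*(1 - 1/5) = 5.504, m(A_4) = 5.504
Limit: m(A_n) -> m([0,6.88]) = 6.88


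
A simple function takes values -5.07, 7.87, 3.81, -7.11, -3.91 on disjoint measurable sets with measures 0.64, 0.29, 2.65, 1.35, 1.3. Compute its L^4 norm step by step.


Step 1: Compute |f_i|^4 for each value:
  |-5.07|^4 = 660.741884
  |7.87|^4 = 3836.179582
  |3.81|^4 = 210.717159
  |-7.11|^4 = 2555.514814
  |-3.91|^4 = 233.726002
Step 2: Multiply by measures and sum:
  660.741884 * 0.64 = 422.874806
  3836.179582 * 0.29 = 1112.492079
  210.717159 * 2.65 = 558.400472
  2555.514814 * 1.35 = 3449.944999
  233.726002 * 1.3 = 303.843802
Sum = 422.874806 + 1112.492079 + 558.400472 + 3449.944999 + 303.843802 = 5847.556158
Step 3: Take the p-th root:
||f||_4 = (5847.556158)^(1/4) = 8.744674


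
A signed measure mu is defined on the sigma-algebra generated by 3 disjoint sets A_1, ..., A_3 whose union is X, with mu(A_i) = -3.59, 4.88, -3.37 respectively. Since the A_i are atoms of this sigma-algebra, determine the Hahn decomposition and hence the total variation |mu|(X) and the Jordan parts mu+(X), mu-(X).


Step 1: Every measurable set is a union of atoms (the cells / points), so a Hahn decomposition is
  obtained by grouping atoms by sign: P = union of atoms with mu > 0, N = union of the remaining atoms.
  Atoms in P (indices): 2;  atoms in N (indices): 1, 3
  Positive values: 4.88
  Negative values: -3.59, -3.37
Step 2: mu+(X) = mu(P) = sum of positive atom values = 4.88
Step 3: mu-(X) = -mu(N) = sum of |negative atom values| = 6.96
Step 4: |mu|(X) = mu+(X) + mu-(X) = 4.88 + 6.96 = 11.84


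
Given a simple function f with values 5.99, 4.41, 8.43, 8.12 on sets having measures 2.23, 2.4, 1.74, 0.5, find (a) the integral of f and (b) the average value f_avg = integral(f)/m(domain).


Step 1: Integral = sum(value_i * measure_i)
= 5.99*2.23 + 4.41*2.4 + 8.43*1.74 + 8.12*0.5
= 13.3577 + 10.584 + 14.6682 + 4.06
= 42.6699
Step 2: Total measure of domain = 2.23 + 2.4 + 1.74 + 0.5 = 6.87
Step 3: Average value = 42.6699 / 6.87 = 6.211048


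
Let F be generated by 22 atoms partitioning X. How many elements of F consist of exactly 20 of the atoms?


Each element of F is a union of some subset of the 22 atoms.
Elements that are unions of exactly 20 atoms correspond to 20-element subsets of the 22 atoms.
Count = C(22, 20) = 22! / (20! * 2!) = 231.


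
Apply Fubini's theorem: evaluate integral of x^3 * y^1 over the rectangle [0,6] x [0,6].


By Fubini's theorem, the double integral factors as a product of single integrals:
Step 1: integral_0^6 x^3 dx = [x^4/4] from 0 to 6
     = 6^4/4 = 324
Step 2: integral_0^6 y^1 dy = [y^2/2] from 0 to 6
     = 6^2/2 = 18
Step 3: Double integral = 324 * 18 = 5832


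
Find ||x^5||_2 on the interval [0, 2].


Step 1: ||f||_2 = (integral_0^2 |x^5|^2 dx)^(1/2)
     = (integral_0^2 x^10 dx)^(1/2)
Step 2: integral_0^2 x^10 dx = [x^11/(11)] from 0 to 2 = 2^11/11
     = 2048/11 = 186.181818
Step 3: ||f||_2 = (186.181818)^(1/2) = 13.644846


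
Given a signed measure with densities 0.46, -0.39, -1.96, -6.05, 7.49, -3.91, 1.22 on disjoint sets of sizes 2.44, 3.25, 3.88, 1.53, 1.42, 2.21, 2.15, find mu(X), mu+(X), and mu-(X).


Step 1: Compute signed measure on each set:
  Set 1: 0.46 * 2.44 = 1.1224
  Set 2: -0.39 * 3.25 = -1.2675
  Set 3: -1.96 * 3.88 = -7.6048
  Set 4: -6.05 * 1.53 = -9.2565
  Set 5: 7.49 * 1.42 = 10.6358
  Set 6: -3.91 * 2.21 = -8.6411
  Set 7: 1.22 * 2.15 = 2.623
Step 2: Total signed measure = (1.1224) + (-1.2675) + (-7.6048) + (-9.2565) + (10.6358) + (-8.6411) + (2.623)
     = -12.3887
Step 3: Positive part mu+(X) = sum of positive contributions = 14.3812
Step 4: Negative part mu-(X) = |sum of negative contributions| = 26.7699


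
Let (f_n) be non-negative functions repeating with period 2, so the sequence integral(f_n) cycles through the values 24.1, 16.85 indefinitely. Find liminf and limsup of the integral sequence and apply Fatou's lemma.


The sequence (integral(f_n)) is periodic with period 2, repeating the values 24.1, 16.85 indefinitely.
Step 1: For a periodic sequence, every tail (a_m, a_(m+1), ...) contains all 2 period values infinitely often.
Step 2: Hence inf of every tail = min of the period values = min(24.1, 16.85) = 16.85.
        liminf_n integral(f_n) = sup over m of (inf of tail from m) = 16.85.
Step 3: Similarly sup of every tail = max of the period values = 24.1.
        limsup_n integral(f_n) = 24.1.
Step 4: Fatou's lemma: integral(liminf_n f_n) <= liminf_n integral(f_n) = 16.85.
        So the integral of the pointwise liminf is at most 16.85.


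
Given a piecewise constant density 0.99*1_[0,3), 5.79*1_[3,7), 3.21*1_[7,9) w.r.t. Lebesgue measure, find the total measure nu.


Integrate each piece of the Radon-Nikodym derivative:
Step 1: integral_0^3 0.99 dx = 0.99*(3-0) = 0.99*3 = 2.97
Step 2: integral_3^7 5.79 dx = 5.79*(7-3) = 5.79*4 = 23.16
Step 3: integral_7^9 3.21 dx = 3.21*(9-7) = 3.21*2 = 6.42
Total: 2.97 + 23.16 + 6.42 = 32.55


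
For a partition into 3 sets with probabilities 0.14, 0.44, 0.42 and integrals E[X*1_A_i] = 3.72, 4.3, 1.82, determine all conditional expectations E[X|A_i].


For each cell A_i: E[X|A_i] = E[X*1_A_i] / P(A_i)
Step 1: E[X|A_1] = 3.72 / 0.14 = 26.571429
Step 2: E[X|A_2] = 4.3 / 0.44 = 9.772727
Step 3: E[X|A_3] = 1.82 / 0.42 = 4.333333
Verification: E[X] = sum E[X*1_A_i] = 3.72 + 4.3 + 1.82 = 9.84


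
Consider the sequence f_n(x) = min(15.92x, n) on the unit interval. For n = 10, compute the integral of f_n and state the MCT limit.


f(x) = 15.92x on [0,1]; f_n(x) = min(15.92x, n). At n = 10:
Step 1: f(x) reaches 10 at x = 10/15.92 = 0.628141
Step 2: integral(f_10) = integral(15.92x, 0, 0.628141) + integral(10, 0.628141, 1)
       = 15.92*0.628141^2/2 + 10*(1 - 0.628141)
       = 3.140704 + 3.718593
       = 6.859296
Step 3: As n -> infinity, f_n increases to f, so by MCT integral(f_n) -> integral(f) = 15.92/2 = 7.96.
Convergence: integral(f_10) = 6.859296 -> 7.96 as n -> infinity


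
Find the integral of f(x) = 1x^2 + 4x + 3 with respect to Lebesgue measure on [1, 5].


The Lebesgue integral of a Riemann-integrable function agrees with the Riemann integral.
Antiderivative F(x) = (1/3)x^3 + (4/2)x^2 + 3x
F(5) = (1/3)*5^3 + (4/2)*5^2 + 3*5
     = (1/3)*125 + (4/2)*25 + 3*5
     = 41.666667 + 50 + 15
     = 106.666667
F(1) = 5.333333
Integral = F(5) - F(1) = 106.666667 - 5.333333 = 101.333333


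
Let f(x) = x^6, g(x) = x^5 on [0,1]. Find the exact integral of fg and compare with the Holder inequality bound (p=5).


Step 1: Exact integral of f*g = integral(x^11, 0, 1) = 1/12
     = 0.083333
Step 2: Holder bound with p=5, q=1.25:
  ||f||_p = (integral x^30 dx)^(1/5) = (1/31)^(1/5) = 0.503185
  ||g||_q = (integral x^6.25 dx)^(1/1.25) = (1/7.25)^(1/1.25) = 0.204989
Step 3: Holder bound = ||f||_p * ||g||_q = 0.503185 * 0.204989 = 0.103147
Verification: 0.083333 <= 0.103147 (Holder holds)


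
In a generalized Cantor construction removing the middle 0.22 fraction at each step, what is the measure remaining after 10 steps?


Step 1: At each step, fraction remaining = 1 - 0.22 = 0.78
Step 2: After 10 steps, measure = (0.78)^10
Result = 0.083358


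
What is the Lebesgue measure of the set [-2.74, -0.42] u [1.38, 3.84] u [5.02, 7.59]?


For pairwise disjoint intervals, m(union) = sum of lengths.
= (-0.42 - -2.74) + (3.84 - 1.38) + (7.59 - 5.02)
= 2.32 + 2.46 + 2.57
= 7.35


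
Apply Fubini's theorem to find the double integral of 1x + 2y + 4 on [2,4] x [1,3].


By Fubini, integrate in x first, then y.
Step 1: Fix y, integrate over x in [2,4]:
  integral(1x + 2y + 4, x=2..4)
  = 1*(4^2 - 2^2)/2 + (2y + 4)*(4 - 2)
  = 6 + (2y + 4)*2
  = 6 + 4y + 8
  = 14 + 4y
Step 2: Integrate over y in [1,3]:
  integral(14 + 4y, y=1..3)
  = 14*2 + 4*(3^2 - 1^2)/2
  = 28 + 16
  = 44


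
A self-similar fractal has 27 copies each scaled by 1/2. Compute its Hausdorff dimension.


For a self-similar set with N copies scaled by 1/r:
dim_H = log(N)/log(r) = log(27)/log(2)
= 3.295837/0.693147
= 4.754888


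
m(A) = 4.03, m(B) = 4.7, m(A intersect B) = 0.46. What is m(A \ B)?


m(A \ B) = m(A) - m(A n B)
= 4.03 - 0.46
= 3.57


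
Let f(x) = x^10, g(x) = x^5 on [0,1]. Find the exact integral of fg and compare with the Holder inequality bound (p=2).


Step 1: Exact integral of f*g = integral(x^15, 0, 1) = 1/16
     = 0.0625
Step 2: Holder bound with p=2, q=2:
  ||f||_p = (integral x^20 dx)^(1/2) = (1/21)^(1/2) = 0.218218
  ||g||_q = (integral x^10 dx)^(1/2) = (1/11)^(1/2) = 0.301511
Step 3: Holder bound = ||f||_p * ||g||_q = 0.218218 * 0.301511 = 0.065795
Verification: 0.0625 <= 0.065795 (Holder holds)


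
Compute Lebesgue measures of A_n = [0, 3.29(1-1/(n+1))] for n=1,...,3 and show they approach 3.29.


By continuity of measure from below: if A_n increases to A, then m(A_n) -> m(A).
Here A = [0, 3.29], so m(A) = 3.29
Step 1: a_1 = 3.29*(1 - 1/2) = 1.645, m(A_1) = 1.645
Step 2: a_2 = 3.29*(1 - 1/3) = 2.1933, m(A_2) = 2.1933
Step 3: a_3 = 3.29*(1 - 1/4) = 2.4675, m(A_3) = 2.4675
Limit: m(A_n) -> m([0,3.29]) = 3.29


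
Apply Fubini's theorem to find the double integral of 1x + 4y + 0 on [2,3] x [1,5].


By Fubini, integrate in x first, then y.
Step 1: Fix y, integrate over x in [2,3]:
  integral(1x + 4y + 0, x=2..3)
  = 1*(3^2 - 2^2)/2 + (4y + 0)*(3 - 2)
  = 2.5 + (4y + 0)*1
  = 2.5 + 4y + 0
  = 2.5 + 4y
Step 2: Integrate over y in [1,5]:
  integral(2.5 + 4y, y=1..5)
  = 2.5*4 + 4*(5^2 - 1^2)/2
  = 10 + 48
  = 58


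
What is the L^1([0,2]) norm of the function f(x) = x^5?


Step 1: ||f||_1 = (integral_0^2 |x^5|^1 dx)^(1/1)
     = (integral_0^2 x^5 dx)^(1/1)
Step 2: integral_0^2 x^5 dx = [x^6/(6)] from 0 to 2 = 2^6/6
     = 64/6 = 10.666667
Step 3: ||f||_1 = (10.666667)^(1/1) = 10.666667


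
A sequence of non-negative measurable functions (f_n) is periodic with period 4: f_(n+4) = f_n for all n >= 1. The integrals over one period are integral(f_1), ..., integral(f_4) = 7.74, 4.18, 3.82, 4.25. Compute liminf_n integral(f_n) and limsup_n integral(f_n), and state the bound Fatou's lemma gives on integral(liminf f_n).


The sequence (integral(f_n)) is periodic with period 4, repeating the values 7.74, 4.18, 3.82, 4.25 indefinitely.
Step 1: For a periodic sequence, every tail (a_m, a_(m+1), ...) contains all 4 period values infinitely often.
Step 2: Hence inf of every tail = min of the period values = min(7.74, 4.18, 3.82, 4.25) = 3.82.
        liminf_n integral(f_n) = sup over m of (inf of tail from m) = 3.82.
Step 3: Similarly sup of every tail = max of the period values = 7.74.
        limsup_n integral(f_n) = 7.74.
Step 4: Fatou's lemma: integral(liminf_n f_n) <= liminf_n integral(f_n) = 3.82.
        So the integral of the pointwise liminf is at most 3.82.


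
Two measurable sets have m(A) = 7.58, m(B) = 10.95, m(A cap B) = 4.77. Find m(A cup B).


By inclusion-exclusion: m(A u B) = m(A) + m(B) - m(A n B)
= 7.58 + 10.95 - 4.77
= 13.76


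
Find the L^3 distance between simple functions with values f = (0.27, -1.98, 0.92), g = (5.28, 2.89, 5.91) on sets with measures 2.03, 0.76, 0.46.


Step 1: Compute differences f_i - g_i:
  0.27 - 5.28 = -5.01
  -1.98 - 2.89 = -4.87
  0.92 - 5.91 = -4.99
Step 2: Compute |diff|^3 * measure for each set:
  |-5.01|^3 * 2.03 = 125.751501 * 2.03 = 255.275547
  |-4.87|^3 * 0.76 = 115.501303 * 0.76 = 87.78099
  |-4.99|^3 * 0.46 = 124.251499 * 0.46 = 57.15569
Step 3: Sum = 400.212227
Step 4: ||f-g||_3 = (400.212227)^(1/3) = 7.369366


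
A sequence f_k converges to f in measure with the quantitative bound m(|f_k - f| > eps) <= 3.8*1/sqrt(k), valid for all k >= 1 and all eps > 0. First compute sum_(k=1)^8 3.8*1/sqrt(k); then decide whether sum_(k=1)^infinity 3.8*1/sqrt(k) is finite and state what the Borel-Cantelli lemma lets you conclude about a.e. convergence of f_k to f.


Step 1: List the terms 3.8*1/sqrt(k) for k = 1 to 8:
  k=1: 3.8
  k=2: 2.687006
  k=3: 2.193931
  k=4: 1.9
  k=5: 1.699412
  k=6: 1.551344
  k=7: 1.436265
  k=8: 1.343503
Step 2: Partial sum = 3.8 + 2.687006 + 2.193931 + 1.9 + 1.699412 + 1.551344 + 1.436265 + 1.343503
     = 16.61146
Step 3: The full series sum_(k>=1) 3.8*1/sqrt(k) diverges (p-series with p = 1/2 <= 1; a nonzero constant multiple of a divergent series diverges).
Step 4: The (first) Borel-Cantelli lemma requires a summable sequence of measures, so it does not apply here;
        from this bound alone no conclusion about a.e. convergence can be drawn (convergence in measure still
        gives an a.e.-convergent subsequence, but not a.e. convergence of the whole sequence).
Conclusion: series diverges; Borel-Cantelli is inconclusive about a.e. convergence of f_k.


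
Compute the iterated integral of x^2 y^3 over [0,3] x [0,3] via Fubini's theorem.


By Fubini's theorem, the double integral factors as a product of single integrals:
Step 1: integral_0^3 x^2 dx = [x^3/3] from 0 to 3
     = 3^3/3 = 9
Step 2: integral_0^3 y^3 dy = [y^4/4] from 0 to 3
     = 3^4/4 = 20.25
Step 3: Double integral = 9 * 20.25 = 182.25


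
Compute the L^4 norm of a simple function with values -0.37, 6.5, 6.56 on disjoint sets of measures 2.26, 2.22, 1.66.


Step 1: Compute |f_i|^4 for each value:
  |-0.37|^4 = 0.018742
  |6.5|^4 = 1785.0625
  |6.56|^4 = 1851.890729
Step 2: Multiply by measures and sum:
  0.018742 * 2.26 = 0.042356
  1785.0625 * 2.22 = 3962.83875
  1851.890729 * 1.66 = 3074.13861
Sum = 0.042356 + 3962.83875 + 3074.13861 = 7037.019716
Step 3: Take the p-th root:
||f||_4 = (7037.019716)^(1/4) = 9.158982


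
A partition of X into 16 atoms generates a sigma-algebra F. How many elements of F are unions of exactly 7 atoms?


Each element of F is a union of some subset of the 16 atoms.
Elements that are unions of exactly 7 atoms correspond to 7-element subsets of the 16 atoms.
Count = C(16, 7) = 16! / (7! * 9!) = 11440.


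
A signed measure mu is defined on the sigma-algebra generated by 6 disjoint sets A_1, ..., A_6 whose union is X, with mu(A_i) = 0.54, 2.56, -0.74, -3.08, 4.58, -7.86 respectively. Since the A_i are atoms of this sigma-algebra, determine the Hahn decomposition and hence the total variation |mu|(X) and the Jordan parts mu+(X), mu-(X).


Step 1: Every measurable set is a union of atoms (the cells / points), so a Hahn decomposition is
  obtained by grouping atoms by sign: P = union of atoms with mu > 0, N = union of the remaining atoms.
  Atoms in P (indices): 1, 2, 5;  atoms in N (indices): 3, 4, 6
  Positive values: 0.54, 2.56, 4.58
  Negative values: -0.74, -3.08, -7.86
Step 2: mu+(X) = mu(P) = sum of positive atom values = 7.68
Step 3: mu-(X) = -mu(N) = sum of |negative atom values| = 11.68
Step 4: |mu|(X) = mu+(X) + mu-(X) = 7.68 + 11.68 = 19.36


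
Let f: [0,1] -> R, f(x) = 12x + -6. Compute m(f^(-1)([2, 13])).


f^(-1)([2, 13]) = {x : 2 <= 12x + -6 <= 13}
Solving: (2 - -6)/12 <= x <= (13 - -6)/12
= [0.666667, 1.583333]
Intersecting with [0,1]: [0.666667, 1]
Measure = 1 - 0.666667 = 0.333333


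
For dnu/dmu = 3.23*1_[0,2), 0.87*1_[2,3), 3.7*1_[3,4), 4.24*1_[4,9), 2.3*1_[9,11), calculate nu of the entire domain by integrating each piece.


Integrate each piece of the Radon-Nikodym derivative:
Step 1: integral_0^2 3.23 dx = 3.23*(2-0) = 3.23*2 = 6.46
Step 2: integral_2^3 0.87 dx = 0.87*(3-2) = 0.87*1 = 0.87
Step 3: integral_3^4 3.7 dx = 3.7*(4-3) = 3.7*1 = 3.7
Step 4: integral_4^9 4.24 dx = 4.24*(9-4) = 4.24*5 = 21.2
Step 5: integral_9^11 2.3 dx = 2.3*(11-9) = 2.3*2 = 4.6
Total: 6.46 + 0.87 + 3.7 + 21.2 + 4.6 = 36.83


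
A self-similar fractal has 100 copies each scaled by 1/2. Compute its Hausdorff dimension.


For a self-similar set with N copies scaled by 1/r:
dim_H = log(N)/log(r) = log(100)/log(2)
= 4.60517/0.693147
= 6.643856


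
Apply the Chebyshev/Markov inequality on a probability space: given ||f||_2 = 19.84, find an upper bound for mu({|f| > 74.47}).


Chebyshev/Markov inequality: mu(|f| > eps) <= (||f||_p / eps)^p
Step 1: ||f||_2 / eps = 19.84 / 74.47 = 0.266416
Step 2: Raise to power p = 2:
  (0.266416)^2 = 0.070977
Step 3: Therefore mu(|f| > 74.47) <= 0.070977


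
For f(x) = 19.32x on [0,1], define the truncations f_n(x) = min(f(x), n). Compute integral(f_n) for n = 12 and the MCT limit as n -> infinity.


f(x) = 19.32x on [0,1]; f_n(x) = min(19.32x, n). At n = 12:
Step 1: f(x) reaches 12 at x = 12/19.32 = 0.621118
Step 2: integral(f_12) = integral(19.32x, 0, 0.621118) + integral(12, 0.621118, 1)
       = 19.32*0.621118^2/2 + 12*(1 - 0.621118)
       = 3.726708 + 4.546584
       = 8.273292
Step 3: As n -> infinity, f_n increases to f, so by MCT integral(f_n) -> integral(f) = 19.32/2 = 9.66.
Convergence: integral(f_12) = 8.273292 -> 9.66 as n -> infinity


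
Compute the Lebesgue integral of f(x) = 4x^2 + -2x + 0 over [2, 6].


The Lebesgue integral of a Riemann-integrable function agrees with the Riemann integral.
Antiderivative F(x) = (4/3)x^3 + (-2/2)x^2 + 0x
F(6) = (4/3)*6^3 + (-2/2)*6^2 + 0*6
     = (4/3)*216 + (-2/2)*36 + 0*6
     = 288 + -36 + 0
     = 252
F(2) = 6.666667
Integral = F(6) - F(2) = 252 - 6.666667 = 245.333333


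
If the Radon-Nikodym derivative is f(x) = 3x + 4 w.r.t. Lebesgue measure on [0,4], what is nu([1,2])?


nu(A) = integral_A (dnu/dmu) dmu = integral_1^2 (3x + 4) dx
Step 1: Antiderivative F(x) = (3/2)x^2 + 4x
Step 2: F(2) = (3/2)*2^2 + 4*2 = 6 + 8 = 14
Step 3: F(1) = (3/2)*1^2 + 4*1 = 1.5 + 4 = 5.5
Step 4: nu([1,2]) = F(2) - F(1) = 14 - 5.5 = 8.5


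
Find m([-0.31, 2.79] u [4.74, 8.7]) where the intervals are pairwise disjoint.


For pairwise disjoint intervals, m(union) = sum of lengths.
= (2.79 - -0.31) + (8.7 - 4.74)
= 3.1 + 3.96
= 7.06


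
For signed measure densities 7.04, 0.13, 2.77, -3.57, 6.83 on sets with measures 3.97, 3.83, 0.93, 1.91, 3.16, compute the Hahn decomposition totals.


Step 1: Compute signed measure on each set:
  Set 1: 7.04 * 3.97 = 27.9488
  Set 2: 0.13 * 3.83 = 0.4979
  Set 3: 2.77 * 0.93 = 2.5761
  Set 4: -3.57 * 1.91 = -6.8187
  Set 5: 6.83 * 3.16 = 21.5828
Step 2: Total signed measure = (27.9488) + (0.4979) + (2.5761) + (-6.8187) + (21.5828)
     = 45.7869
Step 3: Positive part mu+(X) = sum of positive contributions = 52.6056
Step 4: Negative part mu-(X) = |sum of negative contributions| = 6.8187


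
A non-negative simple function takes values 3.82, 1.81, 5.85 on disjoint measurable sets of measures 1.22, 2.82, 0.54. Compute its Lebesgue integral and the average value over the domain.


Step 1: Integral = sum(value_i * measure_i)
= 3.82*1.22 + 1.81*2.82 + 5.85*0.54
= 4.6604 + 5.1042 + 3.159
= 12.9236
Step 2: Total measure of domain = 1.22 + 2.82 + 0.54 = 4.58
Step 3: Average value = 12.9236 / 4.58 = 2.821747


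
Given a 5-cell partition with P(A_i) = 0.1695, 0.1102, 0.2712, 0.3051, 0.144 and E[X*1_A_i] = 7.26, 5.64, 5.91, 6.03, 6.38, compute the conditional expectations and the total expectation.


For each cell A_i: E[X|A_i] = E[X*1_A_i] / P(A_i)
Step 1: E[X|A_1] = 7.26 / 0.1695 = 42.831858
Step 2: E[X|A_2] = 5.64 / 0.1102 = 51.179673
Step 3: E[X|A_3] = 5.91 / 0.2712 = 21.792035
Step 4: E[X|A_4] = 6.03 / 0.3051 = 19.764012
Step 5: E[X|A_5] = 6.38 / 0.144 = 44.305556
Verification: E[X] = sum E[X*1_A_i] = 7.26 + 5.64 + 5.91 + 6.03 + 6.38 = 31.22


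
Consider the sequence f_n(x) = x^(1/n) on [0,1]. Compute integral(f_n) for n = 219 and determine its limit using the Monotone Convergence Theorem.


At n = 219: f_219(x) = x^(1/219).
Step 1: integral(x^(1/219), 0, 1) = [x^(1/219+1) / (1/219+1)] from 0 to 1
     = 1 / (1/219 + 1) = 1 / ((219+1)/219) = 219/(219+1)
     = 219/220 = 0.995455
Step 2: As n -> infinity, f_n(x) = x^(1/n) -> 1 for x in (0,1], and f_n is increasing in n.
By MCT, lim_n integral(f_n) = integral(lim_n f_n) = integral(1, 0, 1) = 1.
Step 3: Verify convergence: 219/220 = 0.995455 -> 1


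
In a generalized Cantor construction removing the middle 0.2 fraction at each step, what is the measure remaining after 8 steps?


Step 1: At each step, fraction remaining = 1 - 0.2 = 0.8
Step 2: After 8 steps, measure = (0.8)^8
Result = 0.167772


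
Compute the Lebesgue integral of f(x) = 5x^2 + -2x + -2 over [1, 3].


The Lebesgue integral of a Riemann-integrable function agrees with the Riemann integral.
Antiderivative F(x) = (5/3)x^3 + (-2/2)x^2 + -2x
F(3) = (5/3)*3^3 + (-2/2)*3^2 + -2*3
     = (5/3)*27 + (-2/2)*9 + -2*3
     = 45 + -9 + -6
     = 30
F(1) = -1.333333
Integral = F(3) - F(1) = 30 - -1.333333 = 31.333333


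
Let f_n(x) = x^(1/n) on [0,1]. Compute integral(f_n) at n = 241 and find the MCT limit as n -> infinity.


At n = 241: f_241(x) = x^(1/241).
Step 1: integral(x^(1/241), 0, 1) = [x^(1/241+1) / (1/241+1)] from 0 to 1
     = 1 / (1/241 + 1) = 1 / ((241+1)/241) = 241/(241+1)
     = 241/242 = 0.995868
Step 2: As n -> infinity, f_n(x) = x^(1/n) -> 1 for x in (0,1], and f_n is increasing in n.
By MCT, lim_n integral(f_n) = integral(lim_n f_n) = integral(1, 0, 1) = 1.
Step 3: Verify convergence: 241/242 = 0.995868 -> 1


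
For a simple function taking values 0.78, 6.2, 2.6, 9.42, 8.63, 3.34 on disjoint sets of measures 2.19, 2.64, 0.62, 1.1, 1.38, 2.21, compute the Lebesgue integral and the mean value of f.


Step 1: Integral = sum(value_i * measure_i)
= 0.78*2.19 + 6.2*2.64 + 2.6*0.62 + 9.42*1.1 + 8.63*1.38 + 3.34*2.21
= 1.7082 + 16.368 + 1.612 + 10.362 + 11.9094 + 7.3814
= 49.341
Step 2: Total measure of domain = 2.19 + 2.64 + 0.62 + 1.1 + 1.38 + 2.21 = 10.14
Step 3: Average value = 49.341 / 10.14 = 4.865976


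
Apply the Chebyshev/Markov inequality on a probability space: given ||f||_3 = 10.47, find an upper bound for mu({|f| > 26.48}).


Chebyshev/Markov inequality: mu(|f| > eps) <= (||f||_p / eps)^p
Step 1: ||f||_3 / eps = 10.47 / 26.48 = 0.395393
Step 2: Raise to power p = 3:
  (0.395393)^3 = 0.061814
Step 3: Therefore mu(|f| > 26.48) <= 0.061814


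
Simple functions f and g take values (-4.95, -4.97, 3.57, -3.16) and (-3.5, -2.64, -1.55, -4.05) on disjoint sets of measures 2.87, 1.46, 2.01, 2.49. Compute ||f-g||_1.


Step 1: Compute differences f_i - g_i:
  -4.95 - -3.5 = -1.45
  -4.97 - -2.64 = -2.33
  3.57 - -1.55 = 5.12
  -3.16 - -4.05 = 0.89
Step 2: Compute |diff|^1 * measure for each set:
  |-1.45|^1 * 2.87 = 1.45 * 2.87 = 4.1615
  |-2.33|^1 * 1.46 = 2.33 * 1.46 = 3.4018
  |5.12|^1 * 2.01 = 5.12 * 2.01 = 10.2912
  |0.89|^1 * 2.49 = 0.89 * 2.49 = 2.2161
Step 3: Sum = 20.0706
Step 4: ||f-g||_1 = (20.0706)^(1/1) = 20.0706


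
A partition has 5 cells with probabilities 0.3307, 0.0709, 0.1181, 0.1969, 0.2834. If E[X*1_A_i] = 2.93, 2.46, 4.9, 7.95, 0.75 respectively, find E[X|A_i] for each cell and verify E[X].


For each cell A_i: E[X|A_i] = E[X*1_A_i] / P(A_i)
Step 1: E[X|A_1] = 2.93 / 0.3307 = 8.859994
Step 2: E[X|A_2] = 2.46 / 0.0709 = 34.696756
Step 3: E[X|A_3] = 4.9 / 0.1181 = 41.490262
Step 4: E[X|A_4] = 7.95 / 0.1969 = 40.375825
Step 5: E[X|A_5] = 0.75 / 0.2834 = 2.646436
Verification: E[X] = sum E[X*1_A_i] = 2.93 + 2.46 + 4.9 + 7.95 + 0.75 = 18.99


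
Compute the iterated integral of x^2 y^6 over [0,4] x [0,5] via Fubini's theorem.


By Fubini's theorem, the double integral factors as a product of single integrals:
Step 1: integral_0^4 x^2 dx = [x^3/3] from 0 to 4
     = 4^3/3 = 21.333333
Step 2: integral_0^5 y^6 dy = [y^7/7] from 0 to 5
     = 5^7/7 = 11160.714286
Step 3: Double integral = 21.333333 * 11160.714286 = 238095.238095


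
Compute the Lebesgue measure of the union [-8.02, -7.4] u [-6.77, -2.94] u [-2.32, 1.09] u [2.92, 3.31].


For pairwise disjoint intervals, m(union) = sum of lengths.
= (-7.4 - -8.02) + (-2.94 - -6.77) + (1.09 - -2.32) + (3.31 - 2.92)
= 0.62 + 3.83 + 3.41 + 0.39
= 8.25


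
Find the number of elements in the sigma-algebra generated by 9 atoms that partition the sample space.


Each element of the sigma-algebra is a union of some subset of the 9 atoms.
The number of such subsets is 2^9 = 512.


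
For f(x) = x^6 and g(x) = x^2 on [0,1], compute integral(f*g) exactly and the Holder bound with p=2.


Step 1: Exact integral of f*g = integral(x^8, 0, 1) = 1/9
     = 0.111111
Step 2: Holder bound with p=2, q=2:
  ||f||_p = (integral x^12 dx)^(1/2) = (1/13)^(1/2) = 0.27735
  ||g||_q = (integral x^4 dx)^(1/2) = (1/5)^(1/2) = 0.447214
Step 3: Holder bound = ||f||_p * ||g||_q = 0.27735 * 0.447214 = 0.124035
Verification: 0.111111 <= 0.124035 (Holder holds)


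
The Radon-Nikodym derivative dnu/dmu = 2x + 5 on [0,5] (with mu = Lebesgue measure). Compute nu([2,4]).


nu(A) = integral_A (dnu/dmu) dmu = integral_2^4 (2x + 5) dx
Step 1: Antiderivative F(x) = (2/2)x^2 + 5x
Step 2: F(4) = (2/2)*4^2 + 5*4 = 16 + 20 = 36
Step 3: F(2) = (2/2)*2^2 + 5*2 = 4 + 10 = 14
Step 4: nu([2,4]) = F(4) - F(2) = 36 - 14 = 22


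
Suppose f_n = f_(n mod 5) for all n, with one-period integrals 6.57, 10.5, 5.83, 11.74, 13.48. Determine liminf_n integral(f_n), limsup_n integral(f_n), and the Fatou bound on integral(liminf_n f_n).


The sequence (integral(f_n)) is periodic with period 5, repeating the values 6.57, 10.5, 5.83, 11.74, 13.48 indefinitely.
Step 1: For a periodic sequence, every tail (a_m, a_(m+1), ...) contains all 5 period values infinitely often.
Step 2: Hence inf of every tail = min of the period values = min(6.57, 10.5, 5.83, 11.74, 13.48) = 5.83.
        liminf_n integral(f_n) = sup over m of (inf of tail from m) = 5.83.
Step 3: Similarly sup of every tail = max of the period values = 13.48.
        limsup_n integral(f_n) = 13.48.
Step 4: Fatou's lemma: integral(liminf_n f_n) <= liminf_n integral(f_n) = 5.83.
        So the integral of the pointwise liminf is at most 5.83.


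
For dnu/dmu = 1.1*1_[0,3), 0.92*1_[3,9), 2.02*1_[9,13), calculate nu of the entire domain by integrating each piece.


Integrate each piece of the Radon-Nikodym derivative:
Step 1: integral_0^3 1.1 dx = 1.1*(3-0) = 1.1*3 = 3.3
Step 2: integral_3^9 0.92 dx = 0.92*(9-3) = 0.92*6 = 5.52
Step 3: integral_9^13 2.02 dx = 2.02*(13-9) = 2.02*4 = 8.08
Total: 3.3 + 5.52 + 8.08 = 16.9


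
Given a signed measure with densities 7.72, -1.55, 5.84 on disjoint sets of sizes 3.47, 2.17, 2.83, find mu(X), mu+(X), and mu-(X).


Step 1: Compute signed measure on each set:
  Set 1: 7.72 * 3.47 = 26.7884
  Set 2: -1.55 * 2.17 = -3.3635
  Set 3: 5.84 * 2.83 = 16.5272
Step 2: Total signed measure = (26.7884) + (-3.3635) + (16.5272)
     = 39.9521
Step 3: Positive part mu+(X) = sum of positive contributions = 43.3156
Step 4: Negative part mu-(X) = |sum of negative contributions| = 3.3635


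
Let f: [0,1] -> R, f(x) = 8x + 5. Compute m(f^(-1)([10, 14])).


f^(-1)([10, 14]) = {x : 10 <= 8x + 5 <= 14}
Solving: (10 - 5)/8 <= x <= (14 - 5)/8
= [0.625, 1.125]
Intersecting with [0,1]: [0.625, 1]
Measure = 1 - 0.625 = 0.375


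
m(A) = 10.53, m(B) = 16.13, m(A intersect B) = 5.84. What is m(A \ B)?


m(A \ B) = m(A) - m(A n B)
= 10.53 - 5.84
= 4.69


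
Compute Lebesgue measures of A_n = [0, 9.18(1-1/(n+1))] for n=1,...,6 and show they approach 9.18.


By continuity of measure from below: if A_n increases to A, then m(A_n) -> m(A).
Here A = [0, 9.18], so m(A) = 9.18
Step 1: a_1 = 9.18*(1 - 1/2) = 4.59, m(A_1) = 4.59
Step 2: a_2 = 9.18*(1 - 1/3) = 6.12, m(A_2) = 6.12
Step 3: a_3 = 9.18*(1 - 1/4) = 6.885, m(A_3) = 6.885
Step 4: a_4 = 9.18*(1 - 1/5) = 7.344, m(A_4) = 7.344
Step 5: a_5 = 9.18*(1 - 1/6) = 7.65, m(A_5) = 7.65
Step 6: a_6 = 9.18*(1 - 1/7) = 7.8686, m(A_6) = 7.8686
Limit: m(A_n) -> m([0,9.18]) = 9.18


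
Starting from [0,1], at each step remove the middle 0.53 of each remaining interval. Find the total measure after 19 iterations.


Step 1: At each step, fraction remaining = 1 - 0.53 = 0.47
Step 2: After 19 steps, measure = (0.47)^19
Result = 5.886529e-07


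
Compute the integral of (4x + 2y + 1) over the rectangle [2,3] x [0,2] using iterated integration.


By Fubini, integrate in x first, then y.
Step 1: Fix y, integrate over x in [2,3]:
  integral(4x + 2y + 1, x=2..3)
  = 4*(3^2 - 2^2)/2 + (2y + 1)*(3 - 2)
  = 10 + (2y + 1)*1
  = 10 + 2y + 1
  = 11 + 2y
Step 2: Integrate over y in [0,2]:
  integral(11 + 2y, y=0..2)
  = 11*2 + 2*(2^2 - 0^2)/2
  = 22 + 4
  = 26


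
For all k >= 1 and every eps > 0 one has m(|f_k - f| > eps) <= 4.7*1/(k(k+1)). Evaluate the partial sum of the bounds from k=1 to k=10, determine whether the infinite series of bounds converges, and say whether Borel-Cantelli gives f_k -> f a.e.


Step 1: List the terms 4.7*1/(k(k+1)) for k = 1 to 10:
  k=1: 2.35
  k=2: 0.783333
  k=3: 0.391667
  k=4: 0.235
  k=5: 0.156667
  k=6: 0.111905
  k=7: 0.083929
  k=8: 0.065278
  k=9: 0.052222
  k=10: 0.042727
Step 2: Partial sum = 2.35 + 0.783333 + 0.391667 + 0.235 + 0.156667 + 0.111905 + 0.083929 + 0.065278 + 0.052222 + 0.042727
     = 4.272727
Step 3: The full series sum_(k>=1) 4.7*1/(k(k+1)) converges (telescoping series sum 1/(k(k+1)) = 1; a constant multiple of a convergent series converges).
Step 4: Fix eps > 0. Since sum_k m(|f_k - f| > eps) < infinity, the Borel-Cantelli lemma gives
        m(limsup_k {|f_k - f| > eps}) = 0, i.e. for a.e. x, |f_k(x) - f(x)| <= eps for all large k.
        Applying this with eps = 1/j for j = 1, 2, ... and intersecting the countably many full-measure sets,
        for a.e. x we get limsup_k |f_k(x) - f(x)| <= 1/j for every j, hence f_k -> f almost everywhere.
Conclusion: series converges; Borel-Cantelli yields f_k -> f a.e.


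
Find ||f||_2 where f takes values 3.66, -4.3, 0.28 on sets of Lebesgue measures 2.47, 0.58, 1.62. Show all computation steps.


Step 1: Compute |f_i|^2 for each value:
  |3.66|^2 = 13.3956
  |-4.3|^2 = 18.49
  |0.28|^2 = 0.0784
Step 2: Multiply by measures and sum:
  13.3956 * 2.47 = 33.087132
  18.49 * 0.58 = 10.7242
  0.0784 * 1.62 = 0.127008
Sum = 33.087132 + 10.7242 + 0.127008 = 43.93834
Step 3: Take the p-th root:
||f||_2 = (43.93834)^(1/2) = 6.6286


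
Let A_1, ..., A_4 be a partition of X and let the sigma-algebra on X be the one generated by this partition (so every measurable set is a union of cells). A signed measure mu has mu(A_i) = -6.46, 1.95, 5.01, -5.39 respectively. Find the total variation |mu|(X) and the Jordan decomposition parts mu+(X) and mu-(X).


Step 1: Every measurable set is a union of atoms (the cells / points), so a Hahn decomposition is
  obtained by grouping atoms by sign: P = union of atoms with mu > 0, N = union of the remaining atoms.
  Atoms in P (indices): 2, 3;  atoms in N (indices): 1, 4
  Positive values: 1.95, 5.01
  Negative values: -6.46, -5.39
Step 2: mu+(X) = mu(P) = sum of positive atom values = 6.96
Step 3: mu-(X) = -mu(N) = sum of |negative atom values| = 11.85
Step 4: |mu|(X) = mu+(X) + mu-(X) = 6.96 + 11.85 = 18.81


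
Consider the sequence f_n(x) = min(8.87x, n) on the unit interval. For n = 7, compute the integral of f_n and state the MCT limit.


f(x) = 8.87x on [0,1]; f_n(x) = min(8.87x, n). At n = 7:
Step 1: f(x) reaches 7 at x = 7/8.87 = 0.789177
Step 2: integral(f_7) = integral(8.87x, 0, 0.789177) + integral(7, 0.789177, 1)
       = 8.87*0.789177^2/2 + 7*(1 - 0.789177)
       = 2.76212 + 1.475761
       = 4.23788
Step 3: As n -> infinity, f_n increases to f, so by MCT integral(f_n) -> integral(f) = 8.87/2 = 4.435.
Convergence: integral(f_7) = 4.23788 -> 4.435 as n -> infinity


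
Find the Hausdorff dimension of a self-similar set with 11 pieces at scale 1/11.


For a self-similar set with N copies scaled by 1/r:
dim_H = log(N)/log(r) = log(11)/log(11)
= 2.397895/2.397895
= 1


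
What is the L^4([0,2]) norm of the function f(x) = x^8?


Step 1: ||f||_4 = (integral_0^2 |x^8|^4 dx)^(1/4)
     = (integral_0^2 x^32 dx)^(1/4)
Step 2: integral_0^2 x^32 dx = [x^33/(33)] from 0 to 2 = 2^33/33
     = 8589934592/33 = 2.603010e+08
Step 3: ||f||_4 = (2.603010e+08)^(1/4) = 127.019085


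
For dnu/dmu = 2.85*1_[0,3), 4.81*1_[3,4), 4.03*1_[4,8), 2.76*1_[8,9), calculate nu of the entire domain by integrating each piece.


Integrate each piece of the Radon-Nikodym derivative:
Step 1: integral_0^3 2.85 dx = 2.85*(3-0) = 2.85*3 = 8.55
Step 2: integral_3^4 4.81 dx = 4.81*(4-3) = 4.81*1 = 4.81
Step 3: integral_4^8 4.03 dx = 4.03*(8-4) = 4.03*4 = 16.12
Step 4: integral_8^9 2.76 dx = 2.76*(9-8) = 2.76*1 = 2.76
Total: 8.55 + 4.81 + 16.12 + 2.76 = 32.24


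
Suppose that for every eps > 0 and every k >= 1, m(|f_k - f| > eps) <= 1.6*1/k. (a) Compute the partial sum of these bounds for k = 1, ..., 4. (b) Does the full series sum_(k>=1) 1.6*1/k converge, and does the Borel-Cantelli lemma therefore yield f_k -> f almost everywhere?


Step 1: List the terms 1.6*1/k for k = 1 to 4:
  k=1: 1.6
  k=2: 0.8
  k=3: 0.533333
  k=4: 0.4
Step 2: Partial sum = 1.6 + 0.8 + 0.533333 + 0.4
     = 3.333333
Step 3: The full series sum_(k>=1) 1.6*1/k diverges (harmonic series, p = 1; a nonzero constant multiple of a divergent series diverges).
Step 4: The (first) Borel-Cantelli lemma requires a summable sequence of measures, so it does not apply here;
        from this bound alone no conclusion about a.e. convergence can be drawn (convergence in measure still
        gives an a.e.-convergent subsequence, but not a.e. convergence of the whole sequence).
Conclusion: series diverges; Borel-Cantelli is inconclusive about a.e. convergence of f_k.


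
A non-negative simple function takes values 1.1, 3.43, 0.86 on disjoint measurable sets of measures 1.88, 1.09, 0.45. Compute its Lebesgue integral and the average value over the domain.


Step 1: Integral = sum(value_i * measure_i)
= 1.1*1.88 + 3.43*1.09 + 0.86*0.45
= 2.068 + 3.7387 + 0.387
= 6.1937
Step 2: Total measure of domain = 1.88 + 1.09 + 0.45 = 3.42
Step 3: Average value = 6.1937 / 3.42 = 1.811023


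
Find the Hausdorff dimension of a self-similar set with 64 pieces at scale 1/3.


For a self-similar set with N copies scaled by 1/r:
dim_H = log(N)/log(r) = log(64)/log(3)
= 4.158883/1.098612
= 3.785579


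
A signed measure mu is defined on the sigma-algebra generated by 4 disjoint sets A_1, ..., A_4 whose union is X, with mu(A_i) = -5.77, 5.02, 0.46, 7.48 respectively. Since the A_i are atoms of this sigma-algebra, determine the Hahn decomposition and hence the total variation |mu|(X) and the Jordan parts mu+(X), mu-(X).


Step 1: Every measurable set is a union of atoms (the cells / points), so a Hahn decomposition is
  obtained by grouping atoms by sign: P = union of atoms with mu > 0, N = union of the remaining atoms.
  Atoms in P (indices): 2, 3, 4;  atoms in N (indices): 1
  Positive values: 5.02, 0.46, 7.48
  Negative values: -5.77
Step 2: mu+(X) = mu(P) = sum of positive atom values = 12.96
Step 3: mu-(X) = -mu(N) = sum of |negative atom values| = 5.77
Step 4: |mu|(X) = mu+(X) + mu-(X) = 12.96 + 5.77 = 18.73


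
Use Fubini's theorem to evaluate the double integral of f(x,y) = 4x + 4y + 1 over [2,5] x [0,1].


By Fubini, integrate in x first, then y.
Step 1: Fix y, integrate over x in [2,5]:
  integral(4x + 4y + 1, x=2..5)
  = 4*(5^2 - 2^2)/2 + (4y + 1)*(5 - 2)
  = 42 + (4y + 1)*3
  = 42 + 12y + 3
  = 45 + 12y
Step 2: Integrate over y in [0,1]:
  integral(45 + 12y, y=0..1)
  = 45*1 + 12*(1^2 - 0^2)/2
  = 45 + 6
  = 51


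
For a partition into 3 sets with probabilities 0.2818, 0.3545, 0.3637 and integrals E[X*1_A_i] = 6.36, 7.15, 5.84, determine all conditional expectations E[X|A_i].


For each cell A_i: E[X|A_i] = E[X*1_A_i] / P(A_i)
Step 1: E[X|A_1] = 6.36 / 0.2818 = 22.569198
Step 2: E[X|A_2] = 7.15 / 0.3545 = 20.169252
Step 3: E[X|A_3] = 5.84 / 0.3637 = 16.05719
Verification: E[X] = sum E[X*1_A_i] = 6.36 + 7.15 + 5.84 = 19.35
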